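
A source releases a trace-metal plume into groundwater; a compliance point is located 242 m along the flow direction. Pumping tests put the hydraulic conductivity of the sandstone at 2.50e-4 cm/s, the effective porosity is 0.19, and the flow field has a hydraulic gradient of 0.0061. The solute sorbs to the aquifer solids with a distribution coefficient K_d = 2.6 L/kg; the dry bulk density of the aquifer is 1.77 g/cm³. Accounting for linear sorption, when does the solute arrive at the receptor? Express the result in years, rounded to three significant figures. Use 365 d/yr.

2410 years

K = 2.50e-4 cm/s × 864 = 0.2160 m/d
Specific discharge q = 0.2160 × 0.0061 = 0.001318 m/d
Average linear velocity = 0.001318 / 0.19 = 0.006935 m/d
Retardation R = 1 + ρ_b·K_d/n = 1 + 1.77×2.6/0.19 = 25.22
Contaminant velocity v_c = v/R = 0.006935/25.22 = 2.750e-4 m/d
t = L/v_c = 242/2.750e-4 = 880100 d
   = 880100/365 = 2410 yr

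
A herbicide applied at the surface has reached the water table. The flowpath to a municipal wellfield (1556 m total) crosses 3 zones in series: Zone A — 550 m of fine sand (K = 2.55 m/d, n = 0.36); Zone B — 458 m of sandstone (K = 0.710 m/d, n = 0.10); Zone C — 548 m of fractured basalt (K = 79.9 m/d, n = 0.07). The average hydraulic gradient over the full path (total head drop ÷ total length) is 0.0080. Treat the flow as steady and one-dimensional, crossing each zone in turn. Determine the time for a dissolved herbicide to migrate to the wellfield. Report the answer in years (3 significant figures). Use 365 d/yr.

53.9 years

Steady 1-D flow in series ⇒ the Darcy flux q is identical in every zone and the zone head losses add (resistances L/K in series).
Σ(L/K) = 550/2.55 + 458/0.710 + 548/79.9 = 215.7 + 645.1 + 6.859 = 867.6 d
K_eq = L_total / Σ(L/K) = 1556 / 867.6 = 1.793 m/d
q = K_eq · i = 1.793 × 0.0080 = 0.01435 m/d (same in every zone)
Zone A: v = q/n = 0.01435/0.36 = 0.03985 m/d → t_A = 550/0.03985 = 13800 d
Zone B: v = q/n = 0.01435/0.10 = 0.1435 m/d → t_B = 458/0.1435 = 3192 d
Zone C: v = q/n = 0.01435/0.07 = 0.2050 m/d → t_C = 548/0.2050 = 2674 d
Total t = 13800 + 3192 + 2674 = 19670 d
   = 19670 / 365 = 53.9 yr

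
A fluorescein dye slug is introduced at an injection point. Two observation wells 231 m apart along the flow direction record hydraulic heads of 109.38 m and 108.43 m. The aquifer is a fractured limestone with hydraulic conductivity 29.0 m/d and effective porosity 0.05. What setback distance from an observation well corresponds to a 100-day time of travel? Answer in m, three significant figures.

239 m

Hydraulic gradient i = (109.38 − 108.43) / 231 = 0.95 / 231 = 0.004113
q = Ki = 29.0 × 0.004113 = 0.1193 m/d
v_s = q/n_e = 0.1193/0.05 = 2.385 m/d
L = v × T = 2.385 × 100 = 238.5 m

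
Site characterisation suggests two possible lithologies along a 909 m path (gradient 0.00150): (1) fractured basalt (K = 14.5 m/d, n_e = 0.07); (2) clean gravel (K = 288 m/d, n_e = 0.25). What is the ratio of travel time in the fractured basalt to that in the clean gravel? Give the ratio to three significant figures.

5.56

Unit 1 (fractured basalt): v = 14.5×0.0015/0.07 = 0.3107 m/d, t = 909/0.3107 = 2926 d
Unit 2 (clean gravel): v = 288×0.0015/0.25 = 1.728 m/d, t = 909/1.728 = 526.0 d
t(fractured basalt) / t(clean gravel) = 2926/526.0 = 5.56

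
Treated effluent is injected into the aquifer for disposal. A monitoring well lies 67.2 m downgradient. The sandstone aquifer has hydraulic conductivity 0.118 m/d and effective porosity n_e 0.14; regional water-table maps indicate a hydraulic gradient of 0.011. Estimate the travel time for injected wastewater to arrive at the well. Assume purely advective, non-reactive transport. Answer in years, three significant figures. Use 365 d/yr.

Darcy flux q = K·i = 0.118 × 0.011 = 0.001298 m/d
Average linear velocity = 0.001298 / 0.14 = 0.009271 m/d
t = L / v = 67.2 / 0.009271 = 7248 d
   = 7248 / 365 = 19.9 yr

19.9 years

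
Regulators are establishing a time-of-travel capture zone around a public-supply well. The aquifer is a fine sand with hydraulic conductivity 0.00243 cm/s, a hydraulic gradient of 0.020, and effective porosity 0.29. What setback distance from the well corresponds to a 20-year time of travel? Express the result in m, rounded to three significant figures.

K = 0.00243 cm/s × 864 = 2.100 m/d
q = Ki = 2.100 × 0.020 = 0.04199 m/d
v_s = q/n_e = 0.04199/0.29 = 0.1448 m/d
T = 20 yr × 365 = 7300 d
L = v × T = 0.1448 × 7300 = 1057 m

1060 m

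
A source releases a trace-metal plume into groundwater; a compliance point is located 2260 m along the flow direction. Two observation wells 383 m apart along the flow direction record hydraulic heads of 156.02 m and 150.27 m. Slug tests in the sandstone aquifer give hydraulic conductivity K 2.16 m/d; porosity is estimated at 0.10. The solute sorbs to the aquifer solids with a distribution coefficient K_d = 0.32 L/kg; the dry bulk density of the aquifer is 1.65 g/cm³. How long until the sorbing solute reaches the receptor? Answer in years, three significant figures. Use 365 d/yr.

Hydraulic gradient i = (156.02 − 150.27) / 383 = 5.75 / 383 = 0.01501
Darcy flux q = K·i = 2.16 × 0.01501 = 0.03243 m/d
v_s = q/n_e = 0.03243/0.10 = 0.3243 m/d
Retardation R = 1 + ρ_b·K_d/n = 1 + 1.65×0.32/0.10 = 6.280
Contaminant velocity v_c = v/R = 0.3243/6.280 = 0.05164 m/d
t = L/v_c = 2260/0.05164 = 43770 d
   = 43770/365 = 120 yr

120 years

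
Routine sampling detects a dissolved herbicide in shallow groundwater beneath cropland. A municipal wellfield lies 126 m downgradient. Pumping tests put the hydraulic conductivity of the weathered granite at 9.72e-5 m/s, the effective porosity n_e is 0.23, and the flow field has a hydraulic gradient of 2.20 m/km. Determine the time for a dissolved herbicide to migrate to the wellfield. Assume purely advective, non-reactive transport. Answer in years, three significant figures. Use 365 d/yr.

4.30 years

K = 9.72e-5 m/s × 86400 s/d = 8.398 m/d
Specific discharge q = 8.398 × 0.0022 = 0.01848 m/d
v_s = q/n_e = 0.01848/0.23 = 0.08033 m/d
t = L / v = 126 / 0.08033 = 1569 d
   = 1569 / 365 = 4.30 yr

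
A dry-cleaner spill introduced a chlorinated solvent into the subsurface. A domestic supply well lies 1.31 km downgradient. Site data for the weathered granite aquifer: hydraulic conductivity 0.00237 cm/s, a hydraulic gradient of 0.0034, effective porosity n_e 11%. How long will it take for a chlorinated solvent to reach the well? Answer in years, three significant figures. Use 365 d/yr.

K = 0.00237 cm/s × 864 = 2.048 m/d
Darcy flux q = K·i = 2.048 × 0.0034 = 0.006962 m/d
v = Ki/n = 2.048·0.0034/0.11 = 0.06329 m/d
L = 1.31 km = 1310 m
t = L / v = 1310 / 0.06329 = 20700 d
   = 20700 / 365 = 56.7 yr

56.7 years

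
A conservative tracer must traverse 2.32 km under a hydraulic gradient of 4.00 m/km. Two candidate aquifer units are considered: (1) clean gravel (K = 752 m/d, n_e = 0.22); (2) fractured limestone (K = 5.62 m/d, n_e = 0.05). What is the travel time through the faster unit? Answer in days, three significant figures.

Unit 1 (clean gravel): v = 752×0.0040/0.22 = 13.67 m/d, t = 2320/13.67 = 169.7 d
Unit 2 (fractured limestone): v = 5.62×0.0040/0.05 = 0.4496 m/d, t = 2320/0.4496 = 5160 d
Faster unit: t = 170 d

170 days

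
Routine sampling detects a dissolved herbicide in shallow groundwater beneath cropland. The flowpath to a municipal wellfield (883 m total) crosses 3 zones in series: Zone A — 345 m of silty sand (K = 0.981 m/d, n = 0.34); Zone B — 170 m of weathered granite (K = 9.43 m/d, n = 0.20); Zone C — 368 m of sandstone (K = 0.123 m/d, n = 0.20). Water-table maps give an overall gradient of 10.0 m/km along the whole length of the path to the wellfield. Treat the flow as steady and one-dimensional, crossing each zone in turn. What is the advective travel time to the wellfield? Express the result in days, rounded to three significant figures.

85600 days

For zones in series the flux q is common to all zones; the equivalent conductivity is the harmonic (thickness-weighted) mean, K_eq = L_total / Σ(L_j/K_j).
Σ(L/K) = 345/0.981 + 170/9.43 + 368/0.123 = 351.7 + 18.03 + 2992 = 3362 d
K_eq = L_total / Σ(L/K) = 883 / 3362 = 0.2627 m/d
q = K_eq · i = 0.2627 × 0.010 = 0.002627 m/d (same in every zone)
Zone A: v = q/n = 0.002627/0.34 = 0.007726 m/d → t_A = 345/0.007726 = 44660 d
Zone B: v = q/n = 0.002627/0.20 = 0.01313 m/d → t_B = 170/0.01313 = 12940 d
Zone C: v = q/n = 0.002627/0.20 = 0.01313 m/d → t_C = 368/0.01313 = 28020 d
Total t = 44660 + 12940 + 28020 = 85620 d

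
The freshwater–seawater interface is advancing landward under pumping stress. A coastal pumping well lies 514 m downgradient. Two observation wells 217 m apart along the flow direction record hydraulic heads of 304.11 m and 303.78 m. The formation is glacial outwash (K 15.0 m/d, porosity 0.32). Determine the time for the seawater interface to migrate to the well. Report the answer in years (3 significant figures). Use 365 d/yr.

19.8 years

Hydraulic gradient i = (304.11 − 303.78) / 217 = 0.33 / 217 = 0.001521
q = Ki = 15.0 × 0.001521 = 0.02281 m/d
v_s = q/n_e = 0.02281/0.32 = 0.07128 m/d
t = L / v = 514 / 0.07128 = 7211 d
   = 7211 / 365 = 19.8 yr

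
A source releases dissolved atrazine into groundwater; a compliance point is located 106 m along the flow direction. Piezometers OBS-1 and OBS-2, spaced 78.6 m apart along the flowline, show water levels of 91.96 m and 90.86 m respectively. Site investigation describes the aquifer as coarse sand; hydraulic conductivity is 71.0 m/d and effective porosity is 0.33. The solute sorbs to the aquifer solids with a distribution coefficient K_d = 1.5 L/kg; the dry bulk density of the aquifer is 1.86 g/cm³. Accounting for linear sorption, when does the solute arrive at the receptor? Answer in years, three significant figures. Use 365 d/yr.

0.912 years

Hydraulic gradient i = (91.96 − 90.86) / 78.6 = 1.10 / 78.6 = 0.01399
Darcy flux q = K·i = 71.0 × 0.01399 = 0.9936 m/d
Average linear velocity = 0.9936 / 0.33 = 3.011 m/d
Retardation R = 1 + ρ_b·K_d/n = 1 + 1.86×1.5/0.33 = 9.455
Contaminant velocity v_c = v/R = 3.011/9.455 = 0.3185 m/d
t = L/v_c = 106/0.3185 = 332.8 d
   = 332.8/365 = 0.912 yr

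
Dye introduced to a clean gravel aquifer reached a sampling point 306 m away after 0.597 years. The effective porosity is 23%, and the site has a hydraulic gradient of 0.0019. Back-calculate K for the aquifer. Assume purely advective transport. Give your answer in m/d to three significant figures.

170 m/d

t = 0.597 years = 217.9 d
v = L / t = 306 / 217.9 = 1.404 m/d
K = v · n / i = 1.404 × 0.23 / 0.0019 = 170 m/d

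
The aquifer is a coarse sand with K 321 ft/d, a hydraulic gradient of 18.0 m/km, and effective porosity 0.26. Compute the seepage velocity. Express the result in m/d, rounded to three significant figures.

6.77 m/d

K = 321 ft/d × 0.3048 = 97.84 m/d
Specific discharge q = 97.84 × 0.018 = 1.761 m/d
v_s = q/n_e = 1.761/0.26 = 6.774 m/d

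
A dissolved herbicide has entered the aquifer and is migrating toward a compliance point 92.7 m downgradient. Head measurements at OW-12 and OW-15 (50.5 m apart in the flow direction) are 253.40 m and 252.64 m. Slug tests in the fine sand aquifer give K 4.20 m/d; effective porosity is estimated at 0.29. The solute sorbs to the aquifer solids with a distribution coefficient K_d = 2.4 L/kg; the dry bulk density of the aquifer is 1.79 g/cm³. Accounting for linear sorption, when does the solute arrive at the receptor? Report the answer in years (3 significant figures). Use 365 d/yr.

18.4 years

Hydraulic gradient i = (253.40 − 252.64) / 50.5 = 0.76 / 50.5 = 0.01505
Specific discharge q = 4.20 × 0.01505 = 0.06321 m/d
Average linear velocity = 0.06321 / 0.29 = 0.2180 m/d
Retardation R = 1 + ρ_b·K_d/n = 1 + 1.79×2.4/0.29 = 15.81
Contaminant velocity v_c = v/R = 0.2180/15.81 = 0.01378 m/d
t = L/v_c = 92.7/0.01378 = 6726 d
   = 6726/365 = 18.4 yr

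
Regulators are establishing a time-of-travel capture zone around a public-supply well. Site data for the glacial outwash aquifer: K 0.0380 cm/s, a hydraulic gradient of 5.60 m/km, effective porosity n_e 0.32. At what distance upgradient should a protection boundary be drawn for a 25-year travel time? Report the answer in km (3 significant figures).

5.24 km

K = 0.0380 cm/s × 864 = 32.83 m/d
Specific discharge q = 32.83 × 0.0056 = 0.1839 m/d
v = Ki/n = 32.83·0.0056/0.32 = 0.5746 m/d
T = 25 yr × 365 = 9125 d
L = v × T = 0.5746 × 9125 = 5243 m
   = 5.24 km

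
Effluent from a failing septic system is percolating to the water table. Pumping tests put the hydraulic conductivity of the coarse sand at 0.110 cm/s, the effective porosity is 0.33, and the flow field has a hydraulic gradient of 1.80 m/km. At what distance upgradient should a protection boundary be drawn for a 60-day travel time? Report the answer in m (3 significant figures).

31.1 m

K = 0.110 cm/s × 864 = 95.04 m/d
Specific discharge q = 95.04 × 0.0018 = 0.1711 m/d
v_s = q/n_e = 0.1711/0.33 = 0.5184 m/d
L = v × T = 0.5184 × 60 = 31.10 m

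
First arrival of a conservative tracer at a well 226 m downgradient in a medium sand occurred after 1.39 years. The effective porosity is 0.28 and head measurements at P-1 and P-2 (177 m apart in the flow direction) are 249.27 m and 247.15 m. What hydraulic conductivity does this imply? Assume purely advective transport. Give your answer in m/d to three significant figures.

10.4 m/d

Hydraulic gradient i = (249.27 − 247.15) / 177 = 2.12 / 177 = 0.01198
t = 1.39 years = 507.3 d
v = L / t = 226 / 507.3 = 0.4455 m/d
K = v · n / i = 0.4455 × 0.28 / 0.01198 = 10.4 m/d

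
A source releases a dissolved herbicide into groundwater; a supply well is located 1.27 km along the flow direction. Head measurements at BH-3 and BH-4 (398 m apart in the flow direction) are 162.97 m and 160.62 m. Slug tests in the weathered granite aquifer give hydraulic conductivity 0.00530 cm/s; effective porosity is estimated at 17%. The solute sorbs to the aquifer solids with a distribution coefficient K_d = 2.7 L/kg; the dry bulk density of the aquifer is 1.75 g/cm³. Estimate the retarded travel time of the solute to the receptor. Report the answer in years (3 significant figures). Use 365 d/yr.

Hydraulic gradient i = (162.97 − 160.62) / 398 = 2.35 / 398 = 0.005905
K = 0.00530 cm/s × 864 = 4.579 m/d
q = Ki = 4.579 × 0.005905 = 0.02704 m/d
v = Ki/n = 4.579·0.005905/0.17 = 0.1590 m/d
Retardation R = 1 + ρ_b·K_d/n = 1 + 1.75×2.7/0.17 = 28.79
Contaminant velocity v_c = v/R = 0.1590/28.79 = 0.005524 m/d
L = 1.27 km = 1270 m
t = L/v_c = 1270/0.005524 = 229900 d
   = 229900/365 = 630 yr

630 years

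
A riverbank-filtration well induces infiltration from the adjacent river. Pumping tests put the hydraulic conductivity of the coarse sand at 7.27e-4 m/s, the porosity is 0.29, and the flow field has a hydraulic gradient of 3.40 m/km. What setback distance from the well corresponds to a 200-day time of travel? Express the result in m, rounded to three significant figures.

147 m

K = 7.27e-4 m/s × 86400 s/d = 62.81 m/d
Darcy flux q = K·i = 62.81 × 0.0034 = 0.2136 m/d
Seepage velocity v = q / n = 0.2136 / 0.29 = 0.7364 m/d
L = v × T = 0.7364 × 200 = 147.3 m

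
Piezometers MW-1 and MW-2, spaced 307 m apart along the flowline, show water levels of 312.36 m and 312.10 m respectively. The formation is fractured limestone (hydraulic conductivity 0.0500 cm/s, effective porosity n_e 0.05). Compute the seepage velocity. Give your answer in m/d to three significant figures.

Hydraulic gradient i = (312.36 − 312.10) / 307 = 0.26 / 307 = 8.469e-4
K = 0.0500 cm/s × 864 = 43.20 m/d
Darcy flux q = K·i = 43.20 × 8.469e-4 = 0.03659 m/d
v_s = q/n_e = 0.03659/0.05 = 0.7317 m/d

0.732 m/d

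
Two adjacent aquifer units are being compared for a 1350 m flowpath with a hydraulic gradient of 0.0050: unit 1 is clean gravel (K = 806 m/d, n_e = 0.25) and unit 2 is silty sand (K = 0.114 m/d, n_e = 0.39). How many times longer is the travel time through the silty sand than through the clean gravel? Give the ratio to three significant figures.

Unit 1 (clean gravel): v = 806×0.0050/0.25 = 16.12 m/d, t = 1350/16.12 = 83.75 d
Unit 2 (silty sand): v = 0.114×0.0050/0.39 = 0.001462 m/d, t = 1350/0.001462 = 923700 d
t(silty sand) / t(clean gravel) = 923700/83.75 = 11000

11000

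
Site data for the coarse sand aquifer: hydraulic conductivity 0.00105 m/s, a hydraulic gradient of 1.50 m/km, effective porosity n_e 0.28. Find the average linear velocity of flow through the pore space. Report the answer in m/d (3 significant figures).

K = 0.00105 m/s × 86400 s/d = 90.72 m/d
Specific discharge q = 90.72 × 0.0015 = 0.1361 m/d
v = Ki/n = 90.72·0.0015/0.28 = 0.4860 m/d

0.486 m/d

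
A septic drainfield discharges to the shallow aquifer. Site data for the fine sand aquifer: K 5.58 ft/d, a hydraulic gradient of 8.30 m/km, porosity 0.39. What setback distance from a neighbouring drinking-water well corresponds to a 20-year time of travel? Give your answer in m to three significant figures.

264 m

K = 5.58 ft/d × 0.3048 = 1.701 m/d
Darcy flux q = K·i = 1.701 × 0.0083 = 0.01412 m/d
Seepage velocity v = q / n = 0.01412 / 0.39 = 0.03620 m/d
T = 20 yr × 365 = 7300 d
L = v × T = 0.03620 × 7300 = 264.2 m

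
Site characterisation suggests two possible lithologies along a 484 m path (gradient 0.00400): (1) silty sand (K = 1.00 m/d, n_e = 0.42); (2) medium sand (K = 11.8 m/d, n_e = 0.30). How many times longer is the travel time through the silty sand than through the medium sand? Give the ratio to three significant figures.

Unit 1 (silty sand): v = 1.00×0.0040/0.42 = 0.009524 m/d, t = 484/0.009524 = 50820 d
Unit 2 (medium sand): v = 11.8×0.0040/0.30 = 0.1573 m/d, t = 484/0.1573 = 3076 d
t(silty sand) / t(medium sand) = 50820/3076 = 16.5

16.5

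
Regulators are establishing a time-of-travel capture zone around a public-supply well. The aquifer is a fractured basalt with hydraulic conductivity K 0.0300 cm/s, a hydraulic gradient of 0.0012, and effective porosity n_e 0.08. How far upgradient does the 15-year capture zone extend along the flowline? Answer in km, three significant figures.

K = 0.0300 cm/s × 864 = 25.92 m/d
q = Ki = 25.92 × 0.0012 = 0.03110 m/d
v_s = q/n_e = 0.03110/0.08 = 0.3888 m/d
T = 15 yr × 365 = 5475 d
L = v × T = 0.3888 × 5475 = 2129 m
   = 2.13 km

2.13 km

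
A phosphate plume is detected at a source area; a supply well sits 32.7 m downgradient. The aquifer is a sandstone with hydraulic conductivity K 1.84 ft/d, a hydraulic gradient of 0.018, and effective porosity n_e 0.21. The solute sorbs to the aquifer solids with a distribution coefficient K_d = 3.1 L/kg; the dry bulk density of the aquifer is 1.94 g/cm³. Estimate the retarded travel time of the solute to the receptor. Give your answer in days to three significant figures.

20200 days

K = 1.84 ft/d × 0.3048 = 0.5608 m/d
Darcy flux q = K·i = 0.5608 × 0.018 = 0.01009 m/d
v_s = q/n_e = 0.01009/0.21 = 0.04807 m/d
Retardation R = 1 + ρ_b·K_d/n = 1 + 1.94×3.1/0.21 = 29.64
Contaminant velocity v_c = v/R = 0.04807/29.64 = 0.001622 m/d
t = L/v_c = 32.7/0.001622 = 20160 d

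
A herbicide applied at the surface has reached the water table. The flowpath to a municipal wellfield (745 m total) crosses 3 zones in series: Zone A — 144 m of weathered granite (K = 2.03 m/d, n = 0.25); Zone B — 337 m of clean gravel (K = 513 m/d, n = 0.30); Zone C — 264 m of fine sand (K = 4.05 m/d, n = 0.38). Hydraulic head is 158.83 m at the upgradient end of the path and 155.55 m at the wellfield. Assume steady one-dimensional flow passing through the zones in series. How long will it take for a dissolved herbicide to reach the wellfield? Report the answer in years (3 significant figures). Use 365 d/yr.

27.1 years

Total head drop ΔH = 158.83 − 155.55 = 3.28 m
Continuity: the same q passes through each zone, so ΔH = q·Σ(L_j/K_j) — the zones act as resistances in series.
Σ(L/K) = 144/2.03 + 337/513 + 264/4.05 = 70.94 + 0.6569 + 65.19 = 136.8 d
q = ΔH / Σ(L/K) = 3.28 / 136.8 = 0.02398 m/d (same in every zone)
Zone A: v = q/n = 0.02398/0.25 = 0.09592 m/d → t_A = 144/0.09592 = 1501 d
Zone B: v = q/n = 0.02398/0.30 = 0.07993 m/d → t_B = 337/0.07993 = 4216 d
Zone C: v = q/n = 0.02398/0.38 = 0.06311 m/d → t_C = 264/0.06311 = 4183 d
Total t = 1501 + 4216 + 4183 = 9901 d
   = 9901 / 365 = 27.1 yr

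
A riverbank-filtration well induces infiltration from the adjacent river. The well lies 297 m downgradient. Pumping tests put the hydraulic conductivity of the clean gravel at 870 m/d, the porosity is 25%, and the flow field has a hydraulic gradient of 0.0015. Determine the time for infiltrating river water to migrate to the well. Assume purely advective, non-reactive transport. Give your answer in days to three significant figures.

56.9 days

Darcy flux q = K·i = 870 × 0.0015 = 1.305 m/d
v_s = q/n_e = 1.305/0.25 = 5.220 m/d
t = L / v = 297 / 5.220 = 56.90 d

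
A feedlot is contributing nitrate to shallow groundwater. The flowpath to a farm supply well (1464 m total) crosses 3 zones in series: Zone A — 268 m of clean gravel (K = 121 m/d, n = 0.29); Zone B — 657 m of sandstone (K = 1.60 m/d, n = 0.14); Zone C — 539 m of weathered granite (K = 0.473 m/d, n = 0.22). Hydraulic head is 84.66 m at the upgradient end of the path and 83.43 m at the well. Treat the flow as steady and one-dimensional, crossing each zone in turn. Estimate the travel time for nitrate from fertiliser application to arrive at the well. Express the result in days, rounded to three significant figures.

364000 days

Total head drop ΔH = 84.66 − 83.43 = 1.23 m
Continuity: the same q passes through each zone, so ΔH = q·Σ(L_j/K_j) — the zones act as resistances in series.
Σ(L/K) = 268/121 + 657/1.60 + 539/0.473 = 2.215 + 410.6 + 1140 = 1552 d
q = ΔH / Σ(L/K) = 1.23 / 1552 = 7.923e-4 m/d (same in every zone)
Zone A: v = q/n = 7.923e-4/0.29 = 0.002732 m/d → t_A = 268/0.002732 = 98090 d
Zone B: v = q/n = 7.923e-4/0.14 = 0.005660 m/d → t_B = 657/0.005660 = 116100 d
Zone C: v = q/n = 7.923e-4/0.22 = 0.003602 m/d → t_C = 539/0.003602 = 149700 d
Total t = 98090 + 116100 + 149700 = 363800 d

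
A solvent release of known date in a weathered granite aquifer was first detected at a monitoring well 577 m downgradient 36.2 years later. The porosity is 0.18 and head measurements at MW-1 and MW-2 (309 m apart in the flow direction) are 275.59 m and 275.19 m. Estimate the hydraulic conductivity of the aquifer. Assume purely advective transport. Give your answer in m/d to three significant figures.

Hydraulic gradient i = (275.59 − 275.19) / 309 = 0.40 / 309 = 0.001294
t = 36.2 years = 13210 d
v = L / t = 577 / 13210 = 0.04367 m/d
K = v · n / i = 0.04367 × 0.18 / 0.001294 = 6.07 m/d

6.07 m/d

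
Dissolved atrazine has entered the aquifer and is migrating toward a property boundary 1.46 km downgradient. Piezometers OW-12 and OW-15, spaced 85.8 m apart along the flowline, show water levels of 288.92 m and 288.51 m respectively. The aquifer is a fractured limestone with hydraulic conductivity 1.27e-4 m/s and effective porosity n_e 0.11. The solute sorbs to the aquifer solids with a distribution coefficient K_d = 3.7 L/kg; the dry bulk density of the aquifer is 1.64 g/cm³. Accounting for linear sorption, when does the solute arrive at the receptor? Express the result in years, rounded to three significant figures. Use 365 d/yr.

471 years

Hydraulic gradient i = (288.92 − 288.51) / 85.8 = 0.41 / 85.8 = 0.004779
K = 1.27e-4 m/s × 86400 s/d = 10.97 m/d
Darcy flux q = K·i = 10.97 × 0.004779 = 0.05243 m/d
v = Ki/n = 10.97·0.004779/0.11 = 0.4767 m/d
Retardation R = 1 + ρ_b·K_d/n = 1 + 1.64×3.7/0.11 = 56.16
Contaminant velocity v_c = v/R = 0.4767/56.16 = 0.008487 m/d
L = 1.46 km = 1460 m
t = L/v_c = 1460/0.008487 = 172000 d
   = 172000/365 = 471 yr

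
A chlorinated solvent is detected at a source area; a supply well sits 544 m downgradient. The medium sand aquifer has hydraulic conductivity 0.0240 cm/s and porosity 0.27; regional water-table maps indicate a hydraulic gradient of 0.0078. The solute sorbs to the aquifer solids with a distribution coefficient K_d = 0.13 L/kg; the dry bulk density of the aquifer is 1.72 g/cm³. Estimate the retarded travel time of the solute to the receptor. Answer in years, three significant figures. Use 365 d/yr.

4.55 years

K = 0.0240 cm/s × 864 = 20.74 m/d
Darcy flux q = K·i = 20.74 × 0.0078 = 0.1617 m/d
v = Ki/n = 20.74·0.0078/0.27 = 0.5990 m/d
Retardation R = 1 + ρ_b·K_d/n = 1 + 1.72×0.13/0.27 = 1.828
Contaminant velocity v_c = v/R = 0.5990/1.828 = 0.3277 m/d
t = L/v_c = 544/0.3277 = 1660 d
   = 1660/365 = 4.55 yr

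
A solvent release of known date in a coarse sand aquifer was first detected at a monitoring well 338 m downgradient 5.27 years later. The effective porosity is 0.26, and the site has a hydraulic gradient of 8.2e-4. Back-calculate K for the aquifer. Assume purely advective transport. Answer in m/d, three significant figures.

t = 5.27 years = 1924 d
v = L / t = 338 / 1924 = 0.1757 m/d
K = v · n / i = 0.1757 × 0.26 / 8.2e-4 = 55.7 m/d

55.7 m/d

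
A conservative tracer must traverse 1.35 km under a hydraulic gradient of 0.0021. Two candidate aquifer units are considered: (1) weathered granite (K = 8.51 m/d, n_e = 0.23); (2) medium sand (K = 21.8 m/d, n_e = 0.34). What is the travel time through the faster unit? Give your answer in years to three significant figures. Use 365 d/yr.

Unit 1 (weathered granite): v = 8.51×0.0021/0.23 = 0.07770 m/d, t = 1350/0.07770 = 17370 d
Unit 2 (medium sand): v = 21.8×0.0021/0.34 = 0.1346 m/d, t = 1350/0.1346 = 10030 d
Faster: 10030 d / 365 = 27.5 yr

27.5 years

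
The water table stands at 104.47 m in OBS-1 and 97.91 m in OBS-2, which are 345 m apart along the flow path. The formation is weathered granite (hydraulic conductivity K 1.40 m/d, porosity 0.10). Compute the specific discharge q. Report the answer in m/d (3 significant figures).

Hydraulic gradient i = (104.47 − 97.91) / 345 = 6.56 / 345 = 0.01901
q = Ki = 1.40 × 0.01901 = 0.02662 m/d

0.0266 m/d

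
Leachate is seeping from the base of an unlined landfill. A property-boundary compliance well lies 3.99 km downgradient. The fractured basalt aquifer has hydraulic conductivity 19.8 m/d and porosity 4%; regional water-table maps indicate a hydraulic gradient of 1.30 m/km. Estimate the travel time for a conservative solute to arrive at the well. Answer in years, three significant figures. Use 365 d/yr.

17.0 years

Darcy flux q = K·i = 19.8 × 0.0013 = 0.02574 m/d
Average linear velocity = 0.02574 / 0.04 = 0.6435 m/d
L = 3.99 km = 3990 m
t = L / v = 3990 / 0.6435 = 6200 d
   = 6200 / 365 = 17.0 yr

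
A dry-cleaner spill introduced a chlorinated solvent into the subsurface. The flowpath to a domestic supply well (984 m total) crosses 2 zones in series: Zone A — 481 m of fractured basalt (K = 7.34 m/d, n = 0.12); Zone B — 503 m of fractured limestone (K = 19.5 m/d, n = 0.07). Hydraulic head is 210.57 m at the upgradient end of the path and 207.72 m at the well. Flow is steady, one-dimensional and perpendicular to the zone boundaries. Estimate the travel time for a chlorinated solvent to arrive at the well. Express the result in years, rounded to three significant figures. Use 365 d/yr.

Total head drop ΔH = 210.57 − 207.72 = 2.85 m
Continuity: the same q passes through each zone, so ΔH = q·Σ(L_j/K_j) — the zones act as resistances in series.
Σ(L/K) = 481/7.34 + 503/19.5 = 65.53 + 25.79 = 91.33 d
q = ΔH / Σ(L/K) = 2.85 / 91.33 = 0.03121 m/d (same in every zone)
Zone A: v = q/n = 0.03121/0.12 = 0.2601 m/d → t_A = 481/0.2601 = 1850 d
Zone B: v = q/n = 0.03121/0.07 = 0.4458 m/d → t_B = 503/0.4458 = 1128 d
Total t = 1850 + 1128 = 2978 d
   = 2978 / 365 = 8.16 yr

8.16 years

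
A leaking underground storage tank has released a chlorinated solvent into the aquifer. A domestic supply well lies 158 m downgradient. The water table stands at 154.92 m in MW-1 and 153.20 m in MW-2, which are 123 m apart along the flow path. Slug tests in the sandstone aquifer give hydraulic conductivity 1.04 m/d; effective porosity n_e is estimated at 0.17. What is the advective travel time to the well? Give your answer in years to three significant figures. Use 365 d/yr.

5.06 years

Hydraulic gradient i = (154.92 − 153.20) / 123 = 1.72 / 123 = 0.01398
Darcy flux q = K·i = 1.04 × 0.01398 = 0.01454 m/d
v = Ki/n = 1.04·0.01398/0.17 = 0.08555 m/d
t = L / v = 158 / 0.08555 = 1847 d
   = 1847 / 365 = 5.06 yr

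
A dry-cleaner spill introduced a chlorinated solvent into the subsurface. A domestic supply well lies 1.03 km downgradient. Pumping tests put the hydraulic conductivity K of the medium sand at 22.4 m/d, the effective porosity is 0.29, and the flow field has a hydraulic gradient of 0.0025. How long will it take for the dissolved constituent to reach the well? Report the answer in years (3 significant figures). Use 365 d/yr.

q = Ki = 22.4 × 0.0025 = 0.05600 m/d
Seepage velocity v = q / n = 0.05600 / 0.29 = 0.1931 m/d
L = 1.03 km = 1030 m
t = L / v = 1030 / 0.1931 = 5334 d
   = 5334 / 365 = 14.6 yr

14.6 years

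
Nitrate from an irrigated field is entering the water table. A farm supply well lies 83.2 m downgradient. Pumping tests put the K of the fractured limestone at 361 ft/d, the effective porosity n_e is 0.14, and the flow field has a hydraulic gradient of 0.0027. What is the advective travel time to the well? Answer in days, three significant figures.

K = 361 ft/d × 0.3048 = 110.0 m/d
Specific discharge q = 110.0 × 0.0027 = 0.2971 m/d
Seepage velocity v = q / n = 0.2971 / 0.14 = 2.122 m/d
t = L / v = 83.2 / 2.122 = 39.21 d

39.2 days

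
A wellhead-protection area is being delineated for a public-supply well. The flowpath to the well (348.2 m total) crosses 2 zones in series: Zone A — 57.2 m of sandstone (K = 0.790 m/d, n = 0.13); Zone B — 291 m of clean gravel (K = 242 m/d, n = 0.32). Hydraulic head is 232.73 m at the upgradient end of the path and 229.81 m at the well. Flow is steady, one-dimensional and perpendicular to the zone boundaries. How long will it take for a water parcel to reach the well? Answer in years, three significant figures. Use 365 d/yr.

Total head drop ΔH = 232.73 − 229.81 = 2.92 m
Steady 1-D flow in series ⇒ the Darcy flux q is identical in every zone and the zone head losses add (resistances L/K in series).
Σ(L/K) = 57.2/0.790 + 291/242 = 72.41 + 1.202 = 73.61 d
q = ΔH / Σ(L/K) = 2.92 / 73.61 = 0.03967 m/d (same in every zone)
Zone A: v = q/n = 0.03967/0.13 = 0.3052 m/d → t_A = 57.2/0.3052 = 187.4 d
Zone B: v = q/n = 0.03967/0.32 = 0.1240 m/d → t_B = 291/0.1240 = 2347 d
Total t = 187.4 + 2347 = 2535 d
   = 2535 / 365 = 6.94 yr

6.94 years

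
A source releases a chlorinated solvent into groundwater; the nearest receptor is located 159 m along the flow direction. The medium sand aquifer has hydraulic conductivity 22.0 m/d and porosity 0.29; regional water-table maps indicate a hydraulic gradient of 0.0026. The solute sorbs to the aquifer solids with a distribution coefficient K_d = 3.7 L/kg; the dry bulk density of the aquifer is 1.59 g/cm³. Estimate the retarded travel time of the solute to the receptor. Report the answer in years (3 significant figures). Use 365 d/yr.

47.0 years

q = Ki = 22.0 × 0.0026 = 0.05720 m/d
v = Ki/n = 22.0·0.0026/0.29 = 0.1972 m/d
Retardation R = 1 + ρ_b·K_d/n = 1 + 1.59×3.7/0.29 = 21.29
Contaminant velocity v_c = v/R = 0.1972/21.29 = 0.009266 m/d
t = L/v_c = 159/0.009266 = 17160 d
   = 17160/365 = 47.0 yr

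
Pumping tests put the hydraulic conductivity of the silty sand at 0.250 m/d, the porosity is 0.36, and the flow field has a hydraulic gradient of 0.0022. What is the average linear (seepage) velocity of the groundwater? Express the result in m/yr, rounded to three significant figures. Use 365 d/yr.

0.558 m/yr

Specific discharge q = 0.250 × 0.0022 = 5.500e-4 m/d
Average linear velocity = 5.500e-4 / 0.36 = 0.001528 m/d
   = 0.001528 × 365 = 0.558 m/yr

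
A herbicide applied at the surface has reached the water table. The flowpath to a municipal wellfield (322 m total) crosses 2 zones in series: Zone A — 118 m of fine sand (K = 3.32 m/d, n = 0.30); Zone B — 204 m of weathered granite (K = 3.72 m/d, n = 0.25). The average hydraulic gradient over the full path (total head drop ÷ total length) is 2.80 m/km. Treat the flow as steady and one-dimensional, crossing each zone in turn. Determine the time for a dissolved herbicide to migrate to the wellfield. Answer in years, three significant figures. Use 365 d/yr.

Continuity: the same q passes through each zone, so ΔH = q·Σ(L_j/K_j) — the zones act as resistances in series.
Σ(L/K) = 118/3.32 + 204/3.72 = 35.54 + 54.84 = 90.38 d
K_eq = L_total / Σ(L/K) = 322 / 90.38 = 3.563 m/d
q = K_eq · i = 3.563 × 0.0028 = 0.009976 m/d (same in every zone)
Zone A: v = q/n = 0.009976/0.30 = 0.03325 m/d → t_A = 118/0.03325 = 3549 d
Zone B: v = q/n = 0.009976/0.25 = 0.03990 m/d → t_B = 204/0.03990 = 5112 d
Total t = 3549 + 5112 = 8661 d
   = 8661 / 365 = 23.7 yr

23.7 years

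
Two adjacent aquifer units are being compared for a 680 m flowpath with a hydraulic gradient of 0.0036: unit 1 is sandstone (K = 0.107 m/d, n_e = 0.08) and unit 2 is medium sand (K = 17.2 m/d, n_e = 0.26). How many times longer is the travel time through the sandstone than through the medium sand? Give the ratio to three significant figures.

Unit 1 (sandstone): v = 0.107×0.0036/0.08 = 0.004815 m/d, t = 680/0.004815 = 141200 d
Unit 2 (medium sand): v = 17.2×0.0036/0.26 = 0.2382 m/d, t = 680/0.2382 = 2855 d
t(sandstone) / t(medium sand) = 141200/2855 = 49.5

49.5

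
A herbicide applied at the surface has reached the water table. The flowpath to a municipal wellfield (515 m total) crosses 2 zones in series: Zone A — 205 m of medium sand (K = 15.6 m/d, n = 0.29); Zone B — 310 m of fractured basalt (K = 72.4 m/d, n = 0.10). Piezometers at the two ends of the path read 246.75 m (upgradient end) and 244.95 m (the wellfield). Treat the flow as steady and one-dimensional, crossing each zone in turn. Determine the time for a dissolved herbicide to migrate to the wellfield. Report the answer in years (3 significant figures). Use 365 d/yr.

2.40 years

Total head drop ΔH = 246.75 − 244.95 = 1.80 m
Steady 1-D flow in series ⇒ the Darcy flux q is identical in every zone and the zone head losses add (resistances L/K in series).
Σ(L/K) = 205/15.6 + 310/72.4 = 13.14 + 4.282 = 17.42 d
q = ΔH / Σ(L/K) = 1.80 / 17.42 = 0.1033 m/d (same in every zone)
Zone A: v = q/n = 0.1033/0.29 = 0.3563 m/d → t_A = 205/0.3563 = 575.4 d
Zone B: v = q/n = 0.1033/0.10 = 1.033 m/d → t_B = 310/1.033 = 300.1 d
Total t = 575.4 + 300.1 = 875.5 d
   = 875.5 / 365 = 2.40 yr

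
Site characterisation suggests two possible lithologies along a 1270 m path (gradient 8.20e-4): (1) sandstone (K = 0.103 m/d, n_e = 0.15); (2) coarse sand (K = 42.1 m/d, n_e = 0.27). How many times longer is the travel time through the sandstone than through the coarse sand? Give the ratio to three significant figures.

227

Unit 1 (sandstone): v = 0.103×8.2e-4/0.15 = 5.631e-4 m/d, t = 1270/5.631e-4 = 2.256e6 d
Unit 2 (coarse sand): v = 42.1×8.2e-4/0.27 = 0.1279 m/d, t = 1270/0.1279 = 9933 d
t(sandstone) / t(coarse sand) = 2.256e6/9933 = 227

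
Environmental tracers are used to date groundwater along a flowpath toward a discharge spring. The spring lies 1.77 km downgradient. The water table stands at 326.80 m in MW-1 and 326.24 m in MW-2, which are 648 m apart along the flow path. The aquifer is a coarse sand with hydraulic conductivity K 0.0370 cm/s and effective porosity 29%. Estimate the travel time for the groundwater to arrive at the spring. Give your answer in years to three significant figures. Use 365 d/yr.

Hydraulic gradient i = (326.80 − 326.24) / 648 = 0.56 / 648 = 8.642e-4
K = 0.0370 cm/s × 864 = 31.97 m/d
q = Ki = 31.97 × 8.642e-4 = 0.02763 m/d
v_s = q/n_e = 0.02763/0.29 = 0.09526 m/d
L = 1.77 km = 1770 m
t = L / v = 1770 / 0.09526 = 18580 d
   = 18580 / 365 = 50.9 yr

50.9 years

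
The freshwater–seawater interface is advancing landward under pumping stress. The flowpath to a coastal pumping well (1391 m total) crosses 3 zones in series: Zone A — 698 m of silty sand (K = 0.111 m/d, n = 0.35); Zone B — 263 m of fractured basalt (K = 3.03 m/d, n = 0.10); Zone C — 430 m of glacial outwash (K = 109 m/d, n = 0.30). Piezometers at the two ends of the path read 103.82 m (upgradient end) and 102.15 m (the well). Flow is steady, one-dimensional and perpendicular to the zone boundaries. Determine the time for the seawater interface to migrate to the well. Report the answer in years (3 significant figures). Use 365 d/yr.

4180 years

Total head drop ΔH = 103.82 − 102.15 = 1.67 m
Steady 1-D flow in series ⇒ the Darcy flux q is identical in every zone and the zone head losses add (resistances L/K in series).
Σ(L/K) = 698/0.111 + 263/3.03 + 430/109 = 6288 + 86.80 + 3.945 = 6379 d
q = ΔH / Σ(L/K) = 1.67 / 6379 = 2.618e-4 m/d (same in every zone)
Zone A: v = q/n = 2.618e-4/0.35 = 7.480e-4 m/d → t_A = 698/7.480e-4 = 933200 d
Zone B: v = q/n = 2.618e-4/0.10 = 0.002618 m/d → t_B = 263/0.002618 = 100500 d
Zone C: v = q/n = 2.618e-4/0.30 = 8.727e-4 m/d → t_C = 430/8.727e-4 = 492800 d
Total t = 933200 + 100500 + 492800 = 1.526e6 d
   = 1.526e6 / 365 = 4180 yr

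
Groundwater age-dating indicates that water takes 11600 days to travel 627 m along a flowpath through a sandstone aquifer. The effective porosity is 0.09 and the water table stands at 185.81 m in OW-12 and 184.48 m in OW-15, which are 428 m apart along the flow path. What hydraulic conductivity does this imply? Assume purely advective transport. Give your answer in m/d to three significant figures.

1.57 m/d

Hydraulic gradient i = (185.81 − 184.48) / 428 = 1.33 / 428 = 0.003107
v = L / t = 627 / 11600 = 0.05405 m/d
K = v · n / i = 0.05405 × 0.09 / 0.003107 = 1.57 m/d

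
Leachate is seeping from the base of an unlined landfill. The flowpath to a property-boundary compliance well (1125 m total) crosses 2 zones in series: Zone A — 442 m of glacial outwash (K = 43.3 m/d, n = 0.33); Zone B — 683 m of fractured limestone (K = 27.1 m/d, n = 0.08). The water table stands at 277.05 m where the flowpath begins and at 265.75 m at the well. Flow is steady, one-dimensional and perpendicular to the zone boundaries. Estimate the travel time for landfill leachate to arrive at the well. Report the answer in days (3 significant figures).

628 days

Total head drop ΔH = 277.05 − 265.75 = 11.30 m
Steady 1-D flow in series ⇒ the Darcy flux q is identical in every zone and the zone head losses add (resistances L/K in series).
Σ(L/K) = 442/43.3 + 683/27.1 = 10.21 + 25.20 = 35.41 d
q = ΔH / Σ(L/K) = 11.30 / 35.41 = 0.3191 m/d (same in every zone)
Zone A: v = q/n = 0.3191/0.33 = 0.9670 m/d → t_A = 442/0.9670 = 457.1 d
Zone B: v = q/n = 0.3191/0.08 = 3.989 m/d → t_B = 683/3.989 = 171.2 d
Total t = 457.1 + 171.2 = 628.3 d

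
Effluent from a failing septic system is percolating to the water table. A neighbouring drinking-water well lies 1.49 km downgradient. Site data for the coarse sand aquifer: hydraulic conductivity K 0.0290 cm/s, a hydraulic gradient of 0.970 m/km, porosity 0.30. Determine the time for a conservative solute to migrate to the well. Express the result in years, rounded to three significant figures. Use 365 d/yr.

50.4 years

K = 0.0290 cm/s × 864 = 25.06 m/d
Specific discharge q = 25.06 × 9.7e-4 = 0.02430 m/d
v = Ki/n = 25.06·9.7e-4/0.30 = 0.08101 m/d
L = 1.49 km = 1490 m
t = L / v = 1490 / 0.08101 = 18390 d
   = 18390 / 365 = 50.4 yr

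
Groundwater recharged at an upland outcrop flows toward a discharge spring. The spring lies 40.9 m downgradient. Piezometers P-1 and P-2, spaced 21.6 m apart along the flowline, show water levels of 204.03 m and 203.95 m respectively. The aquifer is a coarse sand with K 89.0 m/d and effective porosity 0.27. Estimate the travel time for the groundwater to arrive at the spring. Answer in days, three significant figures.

33.5 days

Hydraulic gradient i = (204.03 − 203.95) / 21.6 = 0.08 / 21.6 = 0.003704
Darcy flux q = K·i = 89.0 × 0.003704 = 0.3296 m/d
Average linear velocity = 0.3296 / 0.27 = 1.221 m/d
t = L / v = 40.9 / 1.221 = 33.50 d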